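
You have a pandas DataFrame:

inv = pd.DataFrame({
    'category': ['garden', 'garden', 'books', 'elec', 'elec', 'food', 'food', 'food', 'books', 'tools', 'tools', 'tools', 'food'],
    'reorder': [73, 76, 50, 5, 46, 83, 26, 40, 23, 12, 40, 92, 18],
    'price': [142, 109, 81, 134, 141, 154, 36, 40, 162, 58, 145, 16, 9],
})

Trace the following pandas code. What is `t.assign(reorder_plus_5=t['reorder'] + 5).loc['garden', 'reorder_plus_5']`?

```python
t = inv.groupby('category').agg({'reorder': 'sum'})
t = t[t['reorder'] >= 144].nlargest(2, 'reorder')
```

group by category, sum of reorder:
          reorder
category         
books          73
elec           51
food          167
garden        149
tools         144
filter rows where reorder >= 144:
          reorder
category         
food          167
garden        149
tools         144
take 2 rows with largest reorder:
          reorder
category         
food          167
garden        149
add column reorder_plus_5 = t['reorder'] + 5:
          reorder  reorder_plus_5
category                         
food          167             172
garden        149             154
Then the value at row 'garden', column 'reorder_plus_5': 154

154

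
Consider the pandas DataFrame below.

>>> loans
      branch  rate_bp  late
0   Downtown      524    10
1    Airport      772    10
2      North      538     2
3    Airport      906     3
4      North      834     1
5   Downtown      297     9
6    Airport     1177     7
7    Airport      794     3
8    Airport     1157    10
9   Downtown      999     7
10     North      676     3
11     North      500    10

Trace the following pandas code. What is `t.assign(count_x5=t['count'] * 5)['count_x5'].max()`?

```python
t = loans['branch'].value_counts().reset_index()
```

25

value_counts of branch:
branch
Airport     5
North       4
Downtown    3
Name: count, dtype: int64
reset_index():
     branch  count
0   Airport      5
1     North      4
2  Downtown      3
add column count_x5 = t['count'] * 5:
     branch  count  count_x5
0   Airport      5        25
1     North      4        20
2  Downtown      3        15
The max of column 'count_x5' is 25.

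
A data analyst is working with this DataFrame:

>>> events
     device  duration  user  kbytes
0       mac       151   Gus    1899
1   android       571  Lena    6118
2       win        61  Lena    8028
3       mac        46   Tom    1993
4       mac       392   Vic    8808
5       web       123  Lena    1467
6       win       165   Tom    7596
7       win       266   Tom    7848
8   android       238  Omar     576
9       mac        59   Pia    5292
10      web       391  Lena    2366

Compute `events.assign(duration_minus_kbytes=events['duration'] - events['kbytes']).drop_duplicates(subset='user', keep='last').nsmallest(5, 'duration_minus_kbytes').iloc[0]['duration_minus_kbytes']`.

-8416

add column duration_minus_kbytes = events['duration'] - events['kbytes']:
     device  duration  user  kbytes  duration_minus_kbytes
0       mac       151   Gus    1899                  -1748
1   android       571  Lena    6118                  -5547
2       win        61  Lena    8028                  -7967
3       mac        46   Tom    1993                  -1947
4       mac       392   Vic    8808                  -8416
5       web       123  Lena    1467                  -1344
6       win       165   Tom    7596                  -7431
7       win       266   Tom    7848                  -7582
8   android       238  Omar     576                   -338
9       mac        59   Pia    5292                  -5233
10      web       391  Lena    2366                  -1975
drop duplicate user (keep=last):
     device  duration  user  kbytes  duration_minus_kbytes
0       mac       151   Gus    1899                  -1748
4       mac       392   Vic    8808                  -8416
7       win       266   Tom    7848                  -7582
8   android       238  Omar     576                   -338
9       mac        59   Pia    5292                  -5233
10      web       391  Lena    2366                  -1975
take 5 rows with smallest duration_minus_kbytes:
   device  duration  user  kbytes  duration_minus_kbytes
4     mac       392   Vic    8808                  -8416
7     win       266   Tom    7848                  -7582
9     mac        59   Pia    5292                  -5233
10    web       391  Lena    2366                  -1975
0     mac       151   Gus    1899                  -1748
Hence -8416.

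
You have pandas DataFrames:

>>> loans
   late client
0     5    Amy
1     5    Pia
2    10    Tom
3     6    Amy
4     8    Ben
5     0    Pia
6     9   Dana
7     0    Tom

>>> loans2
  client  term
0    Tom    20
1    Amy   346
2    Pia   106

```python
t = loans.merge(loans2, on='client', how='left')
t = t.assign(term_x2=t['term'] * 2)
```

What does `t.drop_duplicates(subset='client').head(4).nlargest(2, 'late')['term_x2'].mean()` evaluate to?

merge on 'client' (how='left') → 8 rows:
   late client   term
0     5    Amy  346.0
1     5    Pia  106.0
2    10    Tom   20.0
3     6    Amy  346.0
4     8    Ben    NaN
5     0    Pia  106.0
6     9   Dana    NaN
7     0    Tom   20.0
add column term_x2 = t['term'] * 2:
   late client   term  term_x2
0     5    Amy  346.0    692.0
1     5    Pia  106.0    212.0
2    10    Tom   20.0     40.0
3     6    Amy  346.0    692.0
4     8    Ben    NaN      NaN
5     0    Pia  106.0    212.0
6     9   Dana    NaN      NaN
7     0    Tom   20.0     40.0
drop duplicate client (keep=first):
   late client   term  term_x2
0     5    Amy  346.0    692.0
1     5    Pia  106.0    212.0
2    10    Tom   20.0     40.0
4     8    Ben    NaN      NaN
6     9   Dana    NaN      NaN
take first 4 rows:
   late client   term  term_x2
0     5    Amy  346.0    692.0
1     5    Pia  106.0    212.0
2    10    Tom   20.0     40.0
4     8    Ben    NaN      NaN
take 2 rows with largest late:
   late client  term  term_x2
2    10    Tom  20.0     40.0
4     8    Ben   NaN      NaN
Hence 40.0.

40.0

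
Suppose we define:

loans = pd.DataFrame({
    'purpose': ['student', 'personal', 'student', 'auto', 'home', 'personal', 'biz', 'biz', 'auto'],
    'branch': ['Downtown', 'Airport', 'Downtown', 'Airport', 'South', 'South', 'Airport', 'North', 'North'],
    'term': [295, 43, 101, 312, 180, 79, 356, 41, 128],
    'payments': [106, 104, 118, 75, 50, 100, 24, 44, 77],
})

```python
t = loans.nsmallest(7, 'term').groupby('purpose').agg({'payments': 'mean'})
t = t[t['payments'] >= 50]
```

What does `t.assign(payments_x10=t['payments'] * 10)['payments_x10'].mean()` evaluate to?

take 7 rows with smallest term:
    purpose    branch  term  payments
7       biz     North    41        44
1  personal   Airport    43       104
5  personal     South    79       100
2   student  Downtown   101       118
8      auto     North   128        77
4      home     South   180        50
0   student  Downtown   295       106
group by purpose, mean of payments:
          payments
purpose           
auto          77.0
biz           44.0
home          50.0
personal     102.0
student      112.0
filter rows where payments >= 50:
          payments
purpose           
auto          77.0
home          50.0
personal     102.0
student      112.0
add column payments_x10 = t['payments'] * 10:
          payments  payments_x10
purpose                         
auto          77.0         770.0
home          50.0         500.0
personal     102.0        1020.0
student      112.0        1120.0
Hence 852.5.

852.5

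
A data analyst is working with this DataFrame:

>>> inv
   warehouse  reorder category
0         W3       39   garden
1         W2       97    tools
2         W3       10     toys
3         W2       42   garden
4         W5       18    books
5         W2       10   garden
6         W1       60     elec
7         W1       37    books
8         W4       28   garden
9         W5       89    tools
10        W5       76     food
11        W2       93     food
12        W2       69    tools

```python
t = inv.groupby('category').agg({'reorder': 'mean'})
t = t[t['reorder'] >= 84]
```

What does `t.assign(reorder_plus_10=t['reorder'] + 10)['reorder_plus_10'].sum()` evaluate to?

189.5

group by category, mean of reorder:
          reorder
category         
books       27.50
elec        60.00
food        84.50
garden      29.75
tools       85.00
toys        10.00
filter rows where reorder >= 84:
          reorder
category         
food         84.5
tools        85.0
add column reorder_plus_10 = t['reorder'] + 10:
          reorder  reorder_plus_10
category                          
food         84.5             94.5
tools        85.0             95.0
Then the sum of column 'reorder_plus_10': 189.5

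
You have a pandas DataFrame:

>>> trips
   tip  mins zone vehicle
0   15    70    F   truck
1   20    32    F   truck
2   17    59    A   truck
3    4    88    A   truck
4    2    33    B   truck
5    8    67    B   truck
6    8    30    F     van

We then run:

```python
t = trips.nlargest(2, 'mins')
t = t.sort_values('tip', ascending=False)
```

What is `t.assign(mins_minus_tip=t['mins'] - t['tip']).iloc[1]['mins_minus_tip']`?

take 2 rows with largest mins:
   tip  mins zone vehicle
3    4    88    A   truck
0   15    70    F   truck
sort by tip descending:
   tip  mins zone vehicle
0   15    70    F   truck
3    4    88    A   truck
add column mins_minus_tip = t['mins'] - t['tip']:
   tip  mins zone vehicle  mins_minus_tip
0   15    70    F   truck              55
3    4    88    A   truck              84

84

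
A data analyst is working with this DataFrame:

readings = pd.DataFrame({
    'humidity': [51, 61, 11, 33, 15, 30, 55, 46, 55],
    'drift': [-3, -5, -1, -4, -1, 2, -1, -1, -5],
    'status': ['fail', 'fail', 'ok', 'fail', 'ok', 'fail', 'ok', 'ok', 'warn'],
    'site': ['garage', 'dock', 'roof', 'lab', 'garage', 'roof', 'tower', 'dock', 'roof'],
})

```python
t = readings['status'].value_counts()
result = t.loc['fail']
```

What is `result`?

4

value_counts of status:
status
fail    4
ok      4
warn    1
Name: count, dtype: int64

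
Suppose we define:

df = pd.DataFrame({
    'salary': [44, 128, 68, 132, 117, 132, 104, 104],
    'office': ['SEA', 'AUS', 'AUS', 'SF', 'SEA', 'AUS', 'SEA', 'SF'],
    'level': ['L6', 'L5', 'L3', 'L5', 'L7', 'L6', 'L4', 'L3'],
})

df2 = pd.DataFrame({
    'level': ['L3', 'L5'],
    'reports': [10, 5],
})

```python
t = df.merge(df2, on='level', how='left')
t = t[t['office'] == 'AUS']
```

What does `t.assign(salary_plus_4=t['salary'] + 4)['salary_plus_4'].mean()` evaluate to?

113.333333333

merge on 'level' (how='left') → 8 rows:
   salary office level  reports
0      44    SEA    L6      NaN
1     128    AUS    L5      5.0
2      68    AUS    L3     10.0
3     132     SF    L5      5.0
4     117    SEA    L7      NaN
5     132    AUS    L6      NaN
6     104    SEA    L4      NaN
7     104     SF    L3     10.0
filter rows where office == 'AUS':
   salary office level  reports
1     128    AUS    L5      5.0
2      68    AUS    L3     10.0
5     132    AUS    L6      NaN
add column salary_plus_4 = t['salary'] + 4:
   salary office level  reports  salary_plus_4
1     128    AUS    L5      5.0            132
2      68    AUS    L3     10.0             72
5     132    AUS    L6      NaN            136
mean of column 'salary_plus_4' → 113.333333333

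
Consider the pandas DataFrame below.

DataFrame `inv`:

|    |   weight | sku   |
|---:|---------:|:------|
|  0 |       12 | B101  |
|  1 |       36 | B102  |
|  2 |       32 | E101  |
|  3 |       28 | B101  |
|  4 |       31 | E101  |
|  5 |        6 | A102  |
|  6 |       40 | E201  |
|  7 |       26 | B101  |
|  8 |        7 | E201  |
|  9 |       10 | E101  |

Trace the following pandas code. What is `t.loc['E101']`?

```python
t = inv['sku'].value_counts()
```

value_counts of sku:
sku
B101    3
E101    3
E201    2
B102    1
A102    1
Name: count, dtype: int64
Taking the value at index 'E101' gives 3.

3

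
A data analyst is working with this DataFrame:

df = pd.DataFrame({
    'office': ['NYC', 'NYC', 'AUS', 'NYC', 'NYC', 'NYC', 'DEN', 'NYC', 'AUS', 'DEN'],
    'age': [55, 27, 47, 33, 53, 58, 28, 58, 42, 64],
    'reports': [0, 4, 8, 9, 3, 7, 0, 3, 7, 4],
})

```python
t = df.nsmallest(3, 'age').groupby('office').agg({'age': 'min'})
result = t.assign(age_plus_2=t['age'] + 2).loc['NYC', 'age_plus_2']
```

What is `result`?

29

take 3 rows with smallest age:
  office  age  reports
1    NYC   27        4
6    DEN   28        0
3    NYC   33        9
group by office, min of age:
        age
office     
DEN      28
NYC      27
add column age_plus_2 = t['age'] + 2:
        age  age_plus_2
office                 
DEN      28          30
NYC      27          29
Hence 29.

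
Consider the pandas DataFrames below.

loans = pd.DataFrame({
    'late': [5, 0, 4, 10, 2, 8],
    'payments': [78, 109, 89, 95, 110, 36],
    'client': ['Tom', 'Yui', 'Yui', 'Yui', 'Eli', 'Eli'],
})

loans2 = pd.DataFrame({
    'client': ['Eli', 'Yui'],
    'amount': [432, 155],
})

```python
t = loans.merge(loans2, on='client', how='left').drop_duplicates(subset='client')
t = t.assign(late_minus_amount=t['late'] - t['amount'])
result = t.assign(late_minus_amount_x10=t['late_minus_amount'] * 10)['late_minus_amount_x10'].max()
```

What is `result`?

-1550.0

merge on 'client' (how='left') → 6 rows:
   late  payments client  amount
0     5        78    Tom     NaN
1     0       109    Yui   155.0
2     4        89    Yui   155.0
3    10        95    Yui   155.0
4     2       110    Eli   432.0
5     8        36    Eli   432.0
drop duplicate client (keep=first):
   late  payments client  amount
0     5        78    Tom     NaN
1     0       109    Yui   155.0
4     2       110    Eli   432.0
add column late_minus_amount = t['late'] - t['amount']:
   late  payments client  amount  late_minus_amount
0     5        78    Tom     NaN                NaN
1     0       109    Yui   155.0             -155.0
4     2       110    Eli   432.0             -430.0
add column late_minus_amount_x10 = t['late_minus_amount'] * 10:
   late  payments client  amount  late_minus_amount  late_minus_amount_x10
0     5        78    Tom     NaN                NaN                    NaN
1     0       109    Yui   155.0             -155.0                -1550.0
4     2       110    Eli   432.0             -430.0                -4300.0
Hence -1550.0.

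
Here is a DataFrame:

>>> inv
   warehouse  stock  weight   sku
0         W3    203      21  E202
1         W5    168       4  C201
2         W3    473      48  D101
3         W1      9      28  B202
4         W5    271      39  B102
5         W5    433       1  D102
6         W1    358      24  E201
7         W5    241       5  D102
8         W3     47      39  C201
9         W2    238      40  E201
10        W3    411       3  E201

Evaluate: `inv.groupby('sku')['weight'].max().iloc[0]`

group by sku, max of weight:
sku
B102    39
B202    28
C201    39
D101    48
D102     5
E201    40
E202    21
Name: weight, dtype: int64
Then the value at position 0: 39

39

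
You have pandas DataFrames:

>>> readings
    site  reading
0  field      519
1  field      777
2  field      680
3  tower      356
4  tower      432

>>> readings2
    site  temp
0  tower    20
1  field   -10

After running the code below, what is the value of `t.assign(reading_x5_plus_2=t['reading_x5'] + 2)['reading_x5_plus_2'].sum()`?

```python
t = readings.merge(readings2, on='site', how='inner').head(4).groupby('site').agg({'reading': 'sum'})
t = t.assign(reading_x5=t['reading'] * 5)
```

11664

merge on 'site' (how='inner') → 5 rows:
    site  reading  temp
0  field      519   -10
1  field      777   -10
2  field      680   -10
3  tower      356    20
4  tower      432    20
take first 4 rows:
    site  reading  temp
0  field      519   -10
1  field      777   -10
2  field      680   -10
3  tower      356    20
group by site, sum of reading:
       reading
site          
field     1976
tower      356
add column reading_x5 = t['reading'] * 5:
       reading  reading_x5
site                      
field     1976        9880
tower      356        1780
add column reading_x5_plus_2 = t['reading_x5'] + 2:
       reading  reading_x5  reading_x5_plus_2
site                                         
field     1976        9880               9882
tower      356        1780               1782
Finally, sum of column 'reading_x5_plus_2' = 11664.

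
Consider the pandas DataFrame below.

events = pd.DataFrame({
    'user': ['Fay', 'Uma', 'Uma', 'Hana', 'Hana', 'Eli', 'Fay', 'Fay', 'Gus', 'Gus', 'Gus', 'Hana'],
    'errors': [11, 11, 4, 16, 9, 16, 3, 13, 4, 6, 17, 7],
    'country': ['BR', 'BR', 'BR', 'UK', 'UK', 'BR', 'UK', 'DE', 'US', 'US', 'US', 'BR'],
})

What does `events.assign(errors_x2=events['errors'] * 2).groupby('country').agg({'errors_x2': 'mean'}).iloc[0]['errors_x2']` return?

19.6

add column errors_x2 = events['errors'] * 2:
    user  errors country  errors_x2
0    Fay      11      BR         22
1    Uma      11      BR         22
2    Uma       4      BR          8
3   Hana      16      UK         32
4   Hana       9      UK         18
5    Eli      16      BR         32
6    Fay       3      UK          6
7    Fay      13      DE         26
8    Gus       4      US          8
9    Gus       6      US         12
10   Gus      17      US         34
11  Hana       7      BR         14
group by country, mean of errors_x2:
         errors_x2
country           
BR       19.600000
DE       26.000000
UK       18.666667
US       18.000000
The value at position 0, column 'errors_x2' is 19.6.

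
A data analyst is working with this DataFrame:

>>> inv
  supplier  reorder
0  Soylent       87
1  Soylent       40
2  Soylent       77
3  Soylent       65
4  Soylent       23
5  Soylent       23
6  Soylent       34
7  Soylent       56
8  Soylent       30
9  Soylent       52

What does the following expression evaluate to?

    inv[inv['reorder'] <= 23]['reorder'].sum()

46

filter rows where reorder <= 23:
  supplier  reorder
4  Soylent       23
5  Soylent       23
Hence 46.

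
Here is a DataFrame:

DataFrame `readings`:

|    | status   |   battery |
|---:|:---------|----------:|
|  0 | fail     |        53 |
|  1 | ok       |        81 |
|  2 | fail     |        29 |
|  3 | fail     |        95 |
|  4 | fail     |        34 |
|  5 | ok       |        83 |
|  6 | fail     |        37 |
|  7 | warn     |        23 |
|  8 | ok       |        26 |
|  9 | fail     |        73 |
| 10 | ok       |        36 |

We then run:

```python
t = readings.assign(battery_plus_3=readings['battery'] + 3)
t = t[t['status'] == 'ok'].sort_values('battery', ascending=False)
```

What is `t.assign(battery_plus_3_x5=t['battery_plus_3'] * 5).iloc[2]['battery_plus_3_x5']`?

add column battery_plus_3 = readings['battery'] + 3:
   status  battery  battery_plus_3
0    fail       53              56
1      ok       81              84
2    fail       29              32
3    fail       95              98
4    fail       34              37
5      ok       83              86
6    fail       37              40
7    warn       23              26
8      ok       26              29
9    fail       73              76
10     ok       36              39
filter rows where status == 'ok':
   status  battery  battery_plus_3
1      ok       81              84
5      ok       83              86
8      ok       26              29
10     ok       36              39
sort by battery descending:
   status  battery  battery_plus_3
5      ok       83              86
1      ok       81              84
10     ok       36              39
8      ok       26              29
add column battery_plus_3_x5 = t['battery_plus_3'] * 5:
   status  battery  battery_plus_3  battery_plus_3_x5
5      ok       83              86                430
1      ok       81              84                420
10     ok       36              39                195
8      ok       26              29                145
value at position 2, column 'battery_plus_3_x5' → 195

195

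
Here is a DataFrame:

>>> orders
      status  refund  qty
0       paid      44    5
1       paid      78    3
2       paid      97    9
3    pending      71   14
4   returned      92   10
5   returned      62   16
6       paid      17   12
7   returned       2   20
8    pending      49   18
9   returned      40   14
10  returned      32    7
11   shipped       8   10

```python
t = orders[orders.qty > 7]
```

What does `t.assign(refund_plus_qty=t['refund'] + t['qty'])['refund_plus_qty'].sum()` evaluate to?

561

filter rows where qty > 7:
      status  refund  qty
2       paid      97    9
3    pending      71   14
4   returned      92   10
5   returned      62   16
6       paid      17   12
7   returned       2   20
8    pending      49   18
9   returned      40   14
11   shipped       8   10
add column refund_plus_qty = t['refund'] + t['qty']:
      status  refund  qty  refund_plus_qty
2       paid      97    9              106
3    pending      71   14               85
4   returned      92   10              102
5   returned      62   16               78
6       paid      17   12               29
7   returned       2   20               22
8    pending      49   18               67
9   returned      40   14               54
11   shipped       8   10               18
Hence 561.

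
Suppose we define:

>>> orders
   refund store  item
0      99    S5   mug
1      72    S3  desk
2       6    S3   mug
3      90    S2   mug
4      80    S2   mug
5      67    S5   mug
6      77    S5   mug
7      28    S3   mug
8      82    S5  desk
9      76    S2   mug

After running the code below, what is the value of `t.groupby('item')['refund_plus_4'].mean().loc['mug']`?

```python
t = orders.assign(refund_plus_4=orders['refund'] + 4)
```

add column refund_plus_4 = orders['refund'] + 4:
   refund store  item  refund_plus_4
0      99    S5   mug            103
1      72    S3  desk             76
2       6    S3   mug             10
3      90    S2   mug             94
4      80    S2   mug             84
5      67    S5   mug             71
6      77    S5   mug             81
7      28    S3   mug             32
8      82    S5  desk             86
9      76    S2   mug             80
group by item, mean of refund_plus_4:
item
desk    81.000
mug     69.375
Name: refund_plus_4, dtype: float64
Finally, value at index 'mug' = 69.375.

69.375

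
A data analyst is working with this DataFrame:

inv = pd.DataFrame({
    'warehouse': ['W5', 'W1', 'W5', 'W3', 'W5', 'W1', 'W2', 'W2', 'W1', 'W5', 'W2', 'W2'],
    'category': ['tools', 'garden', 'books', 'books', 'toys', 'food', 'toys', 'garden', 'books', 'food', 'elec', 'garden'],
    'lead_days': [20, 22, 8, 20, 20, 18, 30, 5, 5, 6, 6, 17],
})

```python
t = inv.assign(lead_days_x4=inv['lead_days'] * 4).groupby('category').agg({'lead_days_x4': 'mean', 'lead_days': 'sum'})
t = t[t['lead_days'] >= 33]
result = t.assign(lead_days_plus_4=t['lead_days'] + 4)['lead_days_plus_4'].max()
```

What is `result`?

add column lead_days_x4 = inv['lead_days'] * 4:
   warehouse category  lead_days  lead_days_x4
0         W5    tools         20            80
1         W1   garden         22            88
2         W5    books          8            32
3         W3    books         20            80
4         W5     toys         20            80
5         W1     food         18            72
6         W2     toys         30           120
7         W2   garden          5            20
8         W1    books          5            20
9         W5     food          6            24
10        W2     elec          6            24
11        W2   garden         17            68
group by category: mean(lead_days_x4), sum(lead_days):
          lead_days_x4  lead_days
category                         
books        44.000000         33
elec         24.000000          6
food         48.000000         24
garden       58.666667         44
tools        80.000000         20
toys        100.000000         50
filter rows where lead_days >= 33:
          lead_days_x4  lead_days
category                         
books        44.000000         33
garden       58.666667         44
toys        100.000000         50
add column lead_days_plus_4 = t['lead_days'] + 4:
          lead_days_x4  lead_days  lead_days_plus_4
category                                           
books        44.000000         33                37
garden       58.666667         44                48
toys        100.000000         50                54
Finally, max of column 'lead_days_plus_4' = 54.

54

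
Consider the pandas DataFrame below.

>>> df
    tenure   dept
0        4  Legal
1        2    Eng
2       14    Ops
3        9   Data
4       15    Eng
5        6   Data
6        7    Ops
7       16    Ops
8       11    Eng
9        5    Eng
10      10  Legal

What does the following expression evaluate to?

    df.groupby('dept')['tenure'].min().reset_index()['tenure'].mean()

group by dept, min of tenure:
dept
Data     6
Eng      2
Legal    4
Ops      7
Name: tenure, dtype: int64
reset_index():
    dept  tenure
0   Data       6
1    Eng       2
2  Legal       4
3    Ops       7
The mean of column 'tenure' is 4.75.

4.75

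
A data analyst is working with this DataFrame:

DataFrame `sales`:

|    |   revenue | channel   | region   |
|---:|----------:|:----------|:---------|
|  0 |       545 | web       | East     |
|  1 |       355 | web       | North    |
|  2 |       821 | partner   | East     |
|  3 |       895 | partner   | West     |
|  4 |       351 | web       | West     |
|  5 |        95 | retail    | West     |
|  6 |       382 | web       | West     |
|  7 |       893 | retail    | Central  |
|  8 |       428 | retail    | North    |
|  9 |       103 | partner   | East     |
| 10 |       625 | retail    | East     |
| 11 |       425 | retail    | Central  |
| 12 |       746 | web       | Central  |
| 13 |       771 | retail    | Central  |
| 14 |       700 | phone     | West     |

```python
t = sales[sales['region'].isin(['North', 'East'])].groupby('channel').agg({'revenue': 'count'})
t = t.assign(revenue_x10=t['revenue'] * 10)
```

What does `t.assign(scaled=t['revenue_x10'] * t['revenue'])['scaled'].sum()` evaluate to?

120

filter rows where region in ['North', 'East']:
    revenue  channel region
0       545      web   East
1       355      web  North
2       821  partner   East
8       428   retail  North
9       103  partner   East
10      625   retail   East
group by channel, count of revenue:
         revenue
channel         
partner        2
retail         2
web            2
add column revenue_x10 = t['revenue'] * 10:
         revenue  revenue_x10
channel                      
partner        2           20
retail         2           20
web            2           20
add column scaled = t['revenue_x10'] * t['revenue']:
         revenue  revenue_x10  scaled
channel                              
partner        2           20      40
retail         2           20      40
web            2           20      40
Finally, sum of column 'scaled' = 120.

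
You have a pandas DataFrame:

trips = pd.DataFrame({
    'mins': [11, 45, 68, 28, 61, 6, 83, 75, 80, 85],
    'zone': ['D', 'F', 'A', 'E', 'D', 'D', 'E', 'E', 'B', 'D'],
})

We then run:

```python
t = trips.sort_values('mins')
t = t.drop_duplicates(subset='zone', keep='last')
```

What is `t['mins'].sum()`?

sort by mins:
   mins zone
5     6    D
0    11    D
3    28    E
1    45    F
4    61    D
2    68    A
7    75    E
8    80    B
6    83    E
9    85    D
drop duplicate zone (keep=last):
   mins zone
1    45    F
2    68    A
8    80    B
6    83    E
9    85    D

361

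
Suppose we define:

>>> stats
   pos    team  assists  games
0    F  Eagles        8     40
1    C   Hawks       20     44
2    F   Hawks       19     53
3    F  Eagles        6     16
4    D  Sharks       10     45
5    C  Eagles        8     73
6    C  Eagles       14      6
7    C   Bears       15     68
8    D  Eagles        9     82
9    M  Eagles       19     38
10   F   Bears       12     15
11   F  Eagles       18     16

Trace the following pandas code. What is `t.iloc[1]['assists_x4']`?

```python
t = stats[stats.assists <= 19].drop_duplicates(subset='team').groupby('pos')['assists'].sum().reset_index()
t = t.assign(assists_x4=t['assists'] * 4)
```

filter rows where assists <= 19:
   pos    team  assists  games
0    F  Eagles        8     40
2    F   Hawks       19     53
3    F  Eagles        6     16
4    D  Sharks       10     45
5    C  Eagles        8     73
6    C  Eagles       14      6
7    C   Bears       15     68
8    D  Eagles        9     82
9    M  Eagles       19     38
10   F   Bears       12     15
11   F  Eagles       18     16
drop duplicate team (keep=first):
  pos    team  assists  games
0   F  Eagles        8     40
2   F   Hawks       19     53
4   D  Sharks       10     45
7   C   Bears       15     68
group by pos, sum of assists:
pos
C    15
D    10
F    27
Name: assists, dtype: int64
reset_index():
  pos  assists
0   C       15
1   D       10
2   F       27
add column assists_x4 = t['assists'] * 4:
  pos  assists  assists_x4
0   C       15          60
1   D       10          40
2   F       27         108
Taking the value at position 1, column 'assists_x4' gives 40.

40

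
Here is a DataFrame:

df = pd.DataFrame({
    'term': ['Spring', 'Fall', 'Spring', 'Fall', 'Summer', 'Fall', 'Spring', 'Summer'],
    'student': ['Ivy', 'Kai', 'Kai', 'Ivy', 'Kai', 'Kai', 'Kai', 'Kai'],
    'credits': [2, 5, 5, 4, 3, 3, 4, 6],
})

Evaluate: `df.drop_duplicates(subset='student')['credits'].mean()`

3.5

drop duplicate student (keep=first):
     term student  credits
0  Spring     Ivy        2
1    Fall     Kai        5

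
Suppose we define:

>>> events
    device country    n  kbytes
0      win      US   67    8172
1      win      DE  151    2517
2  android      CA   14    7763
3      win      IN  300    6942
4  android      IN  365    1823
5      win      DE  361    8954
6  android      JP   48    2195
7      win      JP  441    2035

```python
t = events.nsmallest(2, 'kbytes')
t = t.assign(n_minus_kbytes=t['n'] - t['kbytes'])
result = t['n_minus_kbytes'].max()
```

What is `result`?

-1458

take 2 rows with smallest kbytes:
    device country    n  kbytes
4  android      IN  365    1823
7      win      JP  441    2035
add column n_minus_kbytes = t['n'] - t['kbytes']:
    device country    n  kbytes  n_minus_kbytes
4  android      IN  365    1823           -1458
7      win      JP  441    2035           -1594
Reading off the max of column 'n_minus_kbytes', we get -1458.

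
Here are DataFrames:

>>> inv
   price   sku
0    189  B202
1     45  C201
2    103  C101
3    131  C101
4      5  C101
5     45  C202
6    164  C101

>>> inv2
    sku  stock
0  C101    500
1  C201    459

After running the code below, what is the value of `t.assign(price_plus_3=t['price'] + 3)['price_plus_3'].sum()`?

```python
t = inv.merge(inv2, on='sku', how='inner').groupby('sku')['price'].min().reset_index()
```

merge on 'sku' (how='inner') → 5 rows:
   price   sku  stock
0     45  C201    459
1    103  C101    500
2    131  C101    500
3      5  C101    500
4    164  C101    500
group by sku, min of price:
sku
C101     5
C201    45
Name: price, dtype: int64
reset_index():
    sku  price
0  C101      5
1  C201     45
add column price_plus_3 = t['price'] + 3:
    sku  price  price_plus_3
0  C101      5             8
1  C201     45            48
Reading off the sum of column 'price_plus_3', we get 56.

56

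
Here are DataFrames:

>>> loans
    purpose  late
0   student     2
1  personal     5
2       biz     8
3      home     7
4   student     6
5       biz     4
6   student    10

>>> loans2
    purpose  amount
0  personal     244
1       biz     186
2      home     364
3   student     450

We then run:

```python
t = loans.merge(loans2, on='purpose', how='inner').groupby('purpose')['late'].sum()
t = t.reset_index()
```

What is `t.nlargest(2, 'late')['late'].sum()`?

30

merge on 'purpose' (how='inner') → 7 rows:
    purpose  late  amount
0   student     2     450
1  personal     5     244
2       biz     8     186
3      home     7     364
4   student     6     450
5       biz     4     186
6   student    10     450
group by purpose, sum of late:
purpose
biz         12
home         7
personal     5
student     18
Name: late, dtype: int64
reset_index():
    purpose  late
0       biz    12
1      home     7
2  personal     5
3   student    18
take 2 rows with largest late:
   purpose  late
3  student    18
0      biz    12
Hence 30.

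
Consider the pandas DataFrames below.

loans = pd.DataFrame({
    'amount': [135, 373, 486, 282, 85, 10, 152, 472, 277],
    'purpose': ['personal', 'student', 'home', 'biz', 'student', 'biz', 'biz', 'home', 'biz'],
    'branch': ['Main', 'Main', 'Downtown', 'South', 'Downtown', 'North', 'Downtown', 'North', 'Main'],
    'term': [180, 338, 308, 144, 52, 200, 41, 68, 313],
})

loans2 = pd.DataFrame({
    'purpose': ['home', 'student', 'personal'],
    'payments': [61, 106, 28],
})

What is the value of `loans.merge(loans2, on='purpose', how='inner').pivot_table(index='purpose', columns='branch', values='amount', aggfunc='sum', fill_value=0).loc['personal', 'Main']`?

135

merge on 'purpose' (how='inner') → 5 rows:
   amount   purpose    branch  term  payments
0     135  personal      Main   180        28
1     373   student      Main   338       106
2     486      home  Downtown   308        61
3      85   student  Downtown    52       106
4     472      home     North    68        61
pivot: rows=purpose, cols=branch, sum(amount):
branch    Downtown  Main  North
purpose                        
home           486     0    472
personal         0   135      0
student         85   373      0
Reading off the value at row 'personal', column 'Main', we get 135.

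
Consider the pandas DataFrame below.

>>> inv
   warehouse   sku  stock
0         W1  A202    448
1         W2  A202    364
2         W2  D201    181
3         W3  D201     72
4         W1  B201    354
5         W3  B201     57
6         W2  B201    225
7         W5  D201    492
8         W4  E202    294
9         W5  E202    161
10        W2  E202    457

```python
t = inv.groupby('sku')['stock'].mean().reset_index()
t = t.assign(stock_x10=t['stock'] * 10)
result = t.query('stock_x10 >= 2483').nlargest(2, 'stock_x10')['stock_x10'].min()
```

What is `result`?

group by sku, mean of stock:
sku
A202    406.000000
B201    212.000000
D201    248.333333
E202    304.000000
Name: stock, dtype: float64
reset_index():
    sku       stock
0  A202  406.000000
1  B201  212.000000
2  D201  248.333333
3  E202  304.000000
add column stock_x10 = t['stock'] * 10:
    sku       stock    stock_x10
0  A202  406.000000  4060.000000
1  B201  212.000000  2120.000000
2  D201  248.333333  2483.333333
3  E202  304.000000  3040.000000
filter rows where stock_x10 >= 2483:
    sku       stock    stock_x10
0  A202  406.000000  4060.000000
2  D201  248.333333  2483.333333
3  E202  304.000000  3040.000000
take 2 rows with largest stock_x10:
    sku  stock  stock_x10
0  A202  406.0     4060.0
3  E202  304.0     3040.0

3040.0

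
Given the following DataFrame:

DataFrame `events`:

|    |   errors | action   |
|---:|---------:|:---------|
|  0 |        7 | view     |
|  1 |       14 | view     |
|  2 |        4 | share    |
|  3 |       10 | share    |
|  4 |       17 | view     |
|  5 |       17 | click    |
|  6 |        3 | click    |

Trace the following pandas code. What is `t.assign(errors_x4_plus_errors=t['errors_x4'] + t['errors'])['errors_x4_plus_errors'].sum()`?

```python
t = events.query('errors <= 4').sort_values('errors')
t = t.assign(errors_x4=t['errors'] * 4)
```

filter rows where errors <= 4:
   errors action
2       4  share
6       3  click
sort by errors:
   errors action
6       3  click
2       4  share
add column errors_x4 = t['errors'] * 4:
   errors action  errors_x4
6       3  click         12
2       4  share         16
add column errors_x4_plus_errors = t['errors_x4'] + t['errors']:
   errors action  errors_x4  errors_x4_plus_errors
6       3  click         12                     15
2       4  share         16                     20
The sum of column 'errors_x4_plus_errors' is 35.

35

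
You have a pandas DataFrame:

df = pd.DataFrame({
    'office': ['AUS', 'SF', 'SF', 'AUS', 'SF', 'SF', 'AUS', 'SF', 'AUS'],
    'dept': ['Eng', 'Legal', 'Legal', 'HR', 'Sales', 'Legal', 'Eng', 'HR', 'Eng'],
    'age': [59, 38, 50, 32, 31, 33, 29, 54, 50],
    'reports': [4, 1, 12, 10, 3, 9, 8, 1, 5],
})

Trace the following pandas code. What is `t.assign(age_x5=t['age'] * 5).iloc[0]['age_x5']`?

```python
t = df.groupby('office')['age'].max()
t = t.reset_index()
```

group by office, max of age:
office
AUS    59
SF     54
Name: age, dtype: int64
reset_index():
  office  age
0    AUS   59
1     SF   54
add column age_x5 = t['age'] * 5:
  office  age  age_x5
0    AUS   59     295
1     SF   54     270
Then the value at position 0, column 'age_x5': 295

295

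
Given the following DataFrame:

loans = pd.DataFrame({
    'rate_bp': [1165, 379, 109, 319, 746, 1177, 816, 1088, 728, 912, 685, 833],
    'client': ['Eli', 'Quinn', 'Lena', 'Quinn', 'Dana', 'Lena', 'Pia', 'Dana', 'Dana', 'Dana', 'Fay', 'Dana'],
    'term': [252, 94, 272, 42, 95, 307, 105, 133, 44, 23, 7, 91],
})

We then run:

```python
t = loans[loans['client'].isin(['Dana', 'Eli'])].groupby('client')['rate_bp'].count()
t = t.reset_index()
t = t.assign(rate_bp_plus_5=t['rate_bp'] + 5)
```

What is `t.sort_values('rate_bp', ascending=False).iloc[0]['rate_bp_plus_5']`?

10

filter rows where client in ['Dana', 'Eli']:
    rate_bp client  term
0      1165    Eli   252
4       746   Dana    95
7      1088   Dana   133
8       728   Dana    44
9       912   Dana    23
11      833   Dana    91
group by client, count of rate_bp:
client
Dana    5
Eli     1
Name: rate_bp, dtype: int64
reset_index():
  client  rate_bp
0   Dana        5
1    Eli        1
add column rate_bp_plus_5 = t['rate_bp'] + 5:
  client  rate_bp  rate_bp_plus_5
0   Dana        5              10
1    Eli        1               6
sort by rate_bp descending:
  client  rate_bp  rate_bp_plus_5
0   Dana        5              10
1    Eli        1               6
Finally, value at position 0, column 'rate_bp_plus_5' = 10.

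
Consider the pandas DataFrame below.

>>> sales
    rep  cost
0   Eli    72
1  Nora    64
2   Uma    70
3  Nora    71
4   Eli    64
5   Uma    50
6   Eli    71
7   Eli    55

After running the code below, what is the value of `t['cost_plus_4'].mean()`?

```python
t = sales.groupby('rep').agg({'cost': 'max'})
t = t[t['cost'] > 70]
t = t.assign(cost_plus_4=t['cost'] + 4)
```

75.5

group by rep, max of cost:
      cost
rep       
Eli     72
Nora    71
Uma     70
filter rows where cost > 70:
      cost
rep       
Eli     72
Nora    71
add column cost_plus_4 = t['cost'] + 4:
      cost  cost_plus_4
rep                    
Eli     72           76
Nora    71           75
Reading off the mean of column 'cost_plus_4', we get 75.5.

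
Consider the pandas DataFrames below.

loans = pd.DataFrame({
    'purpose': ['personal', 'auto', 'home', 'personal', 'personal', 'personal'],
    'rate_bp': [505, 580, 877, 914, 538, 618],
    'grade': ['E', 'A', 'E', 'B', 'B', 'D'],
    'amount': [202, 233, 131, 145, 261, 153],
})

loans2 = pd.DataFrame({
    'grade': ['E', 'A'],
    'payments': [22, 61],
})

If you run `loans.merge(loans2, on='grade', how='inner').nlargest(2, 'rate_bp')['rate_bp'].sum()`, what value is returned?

1457

merge on 'grade' (how='inner') → 3 rows:
    purpose  rate_bp grade  amount  payments
0  personal      505     E     202        22
1      auto      580     A     233        61
2      home      877     E     131        22
take 2 rows with largest rate_bp:
  purpose  rate_bp grade  amount  payments
2    home      877     E     131        22
1    auto      580     A     233        61
So sum() = 1457.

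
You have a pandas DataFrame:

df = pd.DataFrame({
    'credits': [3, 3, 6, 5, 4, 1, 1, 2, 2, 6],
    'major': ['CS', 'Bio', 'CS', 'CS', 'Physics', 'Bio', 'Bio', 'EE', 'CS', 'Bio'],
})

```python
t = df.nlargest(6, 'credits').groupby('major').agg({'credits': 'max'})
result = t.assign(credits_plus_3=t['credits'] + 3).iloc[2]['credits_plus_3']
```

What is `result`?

7

take 6 rows with largest credits:
   credits    major
2        6       CS
9        6      Bio
3        5       CS
4        4  Physics
0        3       CS
1        3      Bio
group by major, max of credits:
         credits
major           
Bio            6
CS             6
Physics        4
add column credits_plus_3 = t['credits'] + 3:
         credits  credits_plus_3
major                           
Bio            6               9
CS             6               9
Physics        4               7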